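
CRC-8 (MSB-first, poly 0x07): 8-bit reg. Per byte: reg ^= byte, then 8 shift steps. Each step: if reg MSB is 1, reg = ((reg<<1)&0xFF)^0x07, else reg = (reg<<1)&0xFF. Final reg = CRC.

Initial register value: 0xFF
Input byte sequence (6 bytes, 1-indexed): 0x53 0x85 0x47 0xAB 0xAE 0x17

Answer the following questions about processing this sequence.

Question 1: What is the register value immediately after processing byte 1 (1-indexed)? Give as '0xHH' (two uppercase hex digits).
After byte 1 (0x53): reg=0x4D

Answer: 0x4D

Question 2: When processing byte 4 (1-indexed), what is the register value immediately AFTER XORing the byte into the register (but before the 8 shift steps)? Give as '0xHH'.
Answer: 0x3C

Derivation:
Register before byte 4: 0x97
Byte 4: 0xAB
0x97 XOR 0xAB = 0x3C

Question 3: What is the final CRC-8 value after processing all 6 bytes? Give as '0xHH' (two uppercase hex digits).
Answer: 0xB0

Derivation:
After byte 1 (0x53): reg=0x4D
After byte 2 (0x85): reg=0x76
After byte 3 (0x47): reg=0x97
After byte 4 (0xAB): reg=0xB4
After byte 5 (0xAE): reg=0x46
After byte 6 (0x17): reg=0xB0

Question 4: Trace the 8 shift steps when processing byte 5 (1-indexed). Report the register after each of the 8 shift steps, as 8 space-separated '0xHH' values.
Answer: 0x34 0x68 0xD0 0xA7 0x49 0x92 0x23 0x46

Derivation:
After byte 1 (0x53): reg=0x4D
After byte 2 (0x85): reg=0x76
After byte 3 (0x47): reg=0x97
After byte 4 (0xAB): reg=0xB4
Register before byte 5: 0xB4
After XOR with byte 0xAE: 0x1A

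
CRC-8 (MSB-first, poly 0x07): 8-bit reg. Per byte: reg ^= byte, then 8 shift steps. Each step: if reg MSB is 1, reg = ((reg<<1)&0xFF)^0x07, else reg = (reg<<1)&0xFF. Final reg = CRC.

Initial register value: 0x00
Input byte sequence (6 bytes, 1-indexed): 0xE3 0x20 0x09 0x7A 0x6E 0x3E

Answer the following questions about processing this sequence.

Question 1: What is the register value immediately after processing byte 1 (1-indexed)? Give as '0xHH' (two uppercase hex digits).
Answer: 0xA7

Derivation:
After byte 1 (0xE3): reg=0xA7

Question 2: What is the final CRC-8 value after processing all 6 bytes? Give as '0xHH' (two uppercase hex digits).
Answer: 0x61

Derivation:
After byte 1 (0xE3): reg=0xA7
After byte 2 (0x20): reg=0x9C
After byte 3 (0x09): reg=0xE2
After byte 4 (0x7A): reg=0xC1
After byte 5 (0x6E): reg=0x44
After byte 6 (0x3E): reg=0x61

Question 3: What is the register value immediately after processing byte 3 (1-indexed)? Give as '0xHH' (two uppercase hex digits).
After byte 1 (0xE3): reg=0xA7
After byte 2 (0x20): reg=0x9C
After byte 3 (0x09): reg=0xE2

Answer: 0xE2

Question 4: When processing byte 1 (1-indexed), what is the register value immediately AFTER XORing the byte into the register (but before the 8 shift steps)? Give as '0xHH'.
Answer: 0xE3

Derivation:
Register before byte 1: 0x00
Byte 1: 0xE3
0x00 XOR 0xE3 = 0xE3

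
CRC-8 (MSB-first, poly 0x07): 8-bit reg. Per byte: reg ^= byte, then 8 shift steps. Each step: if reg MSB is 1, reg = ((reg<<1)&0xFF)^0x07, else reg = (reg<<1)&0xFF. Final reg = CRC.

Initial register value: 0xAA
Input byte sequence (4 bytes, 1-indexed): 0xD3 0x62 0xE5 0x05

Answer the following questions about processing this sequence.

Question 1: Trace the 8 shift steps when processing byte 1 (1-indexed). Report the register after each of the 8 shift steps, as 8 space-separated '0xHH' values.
Answer: 0xF2 0xE3 0xC1 0x85 0x0D 0x1A 0x34 0x68

Derivation:
Register before byte 1: 0xAA
After XOR with byte 0xD3: 0x79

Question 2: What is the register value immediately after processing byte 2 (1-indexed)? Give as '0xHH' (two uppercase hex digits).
After byte 1 (0xD3): reg=0x68
After byte 2 (0x62): reg=0x36

Answer: 0x36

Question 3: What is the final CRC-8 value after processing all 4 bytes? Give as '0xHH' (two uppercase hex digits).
After byte 1 (0xD3): reg=0x68
After byte 2 (0x62): reg=0x36
After byte 3 (0xE5): reg=0x37
After byte 4 (0x05): reg=0x9E

Answer: 0x9E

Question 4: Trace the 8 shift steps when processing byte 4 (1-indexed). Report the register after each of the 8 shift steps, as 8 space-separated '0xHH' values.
Answer: 0x64 0xC8 0x97 0x29 0x52 0xA4 0x4F 0x9E

Derivation:
After byte 1 (0xD3): reg=0x68
After byte 2 (0x62): reg=0x36
After byte 3 (0xE5): reg=0x37
Register before byte 4: 0x37
After XOR with byte 0x05: 0x32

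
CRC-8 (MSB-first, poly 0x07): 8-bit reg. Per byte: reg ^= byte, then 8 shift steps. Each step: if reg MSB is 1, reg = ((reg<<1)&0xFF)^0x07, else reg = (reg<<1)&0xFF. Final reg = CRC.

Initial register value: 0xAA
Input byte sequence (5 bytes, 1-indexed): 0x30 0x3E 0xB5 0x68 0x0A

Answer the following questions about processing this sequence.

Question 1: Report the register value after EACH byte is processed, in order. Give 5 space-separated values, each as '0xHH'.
0xCF 0xD9 0x03 0x16 0x54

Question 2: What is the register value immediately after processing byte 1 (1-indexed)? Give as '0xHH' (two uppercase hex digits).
Answer: 0xCF

Derivation:
After byte 1 (0x30): reg=0xCF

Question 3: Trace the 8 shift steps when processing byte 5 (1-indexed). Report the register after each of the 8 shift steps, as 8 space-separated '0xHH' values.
After byte 1 (0x30): reg=0xCF
After byte 2 (0x3E): reg=0xD9
After byte 3 (0xB5): reg=0x03
After byte 4 (0x68): reg=0x16
Register before byte 5: 0x16
After XOR with byte 0x0A: 0x1C

Answer: 0x38 0x70 0xE0 0xC7 0x89 0x15 0x2A 0x54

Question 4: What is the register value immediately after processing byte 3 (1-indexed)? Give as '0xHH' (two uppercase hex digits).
Answer: 0x03

Derivation:
After byte 1 (0x30): reg=0xCF
After byte 2 (0x3E): reg=0xD9
After byte 3 (0xB5): reg=0x03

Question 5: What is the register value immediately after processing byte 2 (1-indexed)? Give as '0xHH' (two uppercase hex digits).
After byte 1 (0x30): reg=0xCF
After byte 2 (0x3E): reg=0xD9

Answer: 0xD9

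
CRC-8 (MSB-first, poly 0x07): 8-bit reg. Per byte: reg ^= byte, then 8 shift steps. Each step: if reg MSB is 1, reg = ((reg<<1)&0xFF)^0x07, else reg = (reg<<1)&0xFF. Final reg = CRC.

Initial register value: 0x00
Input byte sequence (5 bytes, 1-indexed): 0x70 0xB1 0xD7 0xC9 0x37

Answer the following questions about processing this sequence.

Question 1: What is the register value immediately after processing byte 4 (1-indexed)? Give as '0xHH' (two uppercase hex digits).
After byte 1 (0x70): reg=0x57
After byte 2 (0xB1): reg=0xBC
After byte 3 (0xD7): reg=0x16
After byte 4 (0xC9): reg=0x13

Answer: 0x13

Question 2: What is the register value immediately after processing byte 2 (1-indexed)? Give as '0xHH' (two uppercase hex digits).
Answer: 0xBC

Derivation:
After byte 1 (0x70): reg=0x57
After byte 2 (0xB1): reg=0xBC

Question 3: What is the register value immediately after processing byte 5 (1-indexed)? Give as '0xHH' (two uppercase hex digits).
Answer: 0xFC

Derivation:
After byte 1 (0x70): reg=0x57
After byte 2 (0xB1): reg=0xBC
After byte 3 (0xD7): reg=0x16
After byte 4 (0xC9): reg=0x13
After byte 5 (0x37): reg=0xFC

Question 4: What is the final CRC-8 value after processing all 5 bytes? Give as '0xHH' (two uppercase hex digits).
After byte 1 (0x70): reg=0x57
After byte 2 (0xB1): reg=0xBC
After byte 3 (0xD7): reg=0x16
After byte 4 (0xC9): reg=0x13
After byte 5 (0x37): reg=0xFC

Answer: 0xFC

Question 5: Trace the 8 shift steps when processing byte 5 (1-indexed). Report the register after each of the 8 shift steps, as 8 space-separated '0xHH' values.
After byte 1 (0x70): reg=0x57
After byte 2 (0xB1): reg=0xBC
After byte 3 (0xD7): reg=0x16
After byte 4 (0xC9): reg=0x13
Register before byte 5: 0x13
After XOR with byte 0x37: 0x24

Answer: 0x48 0x90 0x27 0x4E 0x9C 0x3F 0x7E 0xFC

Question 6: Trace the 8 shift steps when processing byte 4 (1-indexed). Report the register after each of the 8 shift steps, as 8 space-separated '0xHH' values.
Answer: 0xB9 0x75 0xEA 0xD3 0xA1 0x45 0x8A 0x13

Derivation:
After byte 1 (0x70): reg=0x57
After byte 2 (0xB1): reg=0xBC
After byte 3 (0xD7): reg=0x16
Register before byte 4: 0x16
After XOR with byte 0xC9: 0xDF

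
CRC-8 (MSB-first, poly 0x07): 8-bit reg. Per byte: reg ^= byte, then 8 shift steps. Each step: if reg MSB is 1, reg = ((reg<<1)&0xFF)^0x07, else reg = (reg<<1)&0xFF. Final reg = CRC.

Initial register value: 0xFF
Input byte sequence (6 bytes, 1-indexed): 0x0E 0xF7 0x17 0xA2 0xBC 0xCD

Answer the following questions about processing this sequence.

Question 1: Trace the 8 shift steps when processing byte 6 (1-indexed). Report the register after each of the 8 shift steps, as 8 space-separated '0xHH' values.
After byte 1 (0x0E): reg=0xD9
After byte 2 (0xF7): reg=0xCA
After byte 3 (0x17): reg=0x1D
After byte 4 (0xA2): reg=0x34
After byte 5 (0xBC): reg=0xB1
Register before byte 6: 0xB1
After XOR with byte 0xCD: 0x7C

Answer: 0xF8 0xF7 0xE9 0xD5 0xAD 0x5D 0xBA 0x73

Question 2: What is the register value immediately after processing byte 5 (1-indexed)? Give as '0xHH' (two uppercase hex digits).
After byte 1 (0x0E): reg=0xD9
After byte 2 (0xF7): reg=0xCA
After byte 3 (0x17): reg=0x1D
After byte 4 (0xA2): reg=0x34
After byte 5 (0xBC): reg=0xB1

Answer: 0xB1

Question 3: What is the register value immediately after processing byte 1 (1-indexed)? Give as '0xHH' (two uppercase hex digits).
Answer: 0xD9

Derivation:
After byte 1 (0x0E): reg=0xD9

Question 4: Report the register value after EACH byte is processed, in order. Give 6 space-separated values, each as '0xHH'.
0xD9 0xCA 0x1D 0x34 0xB1 0x73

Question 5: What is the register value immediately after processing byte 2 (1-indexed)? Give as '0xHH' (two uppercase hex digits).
Answer: 0xCA

Derivation:
After byte 1 (0x0E): reg=0xD9
After byte 2 (0xF7): reg=0xCA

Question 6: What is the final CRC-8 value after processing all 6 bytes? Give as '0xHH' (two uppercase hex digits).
After byte 1 (0x0E): reg=0xD9
After byte 2 (0xF7): reg=0xCA
After byte 3 (0x17): reg=0x1D
After byte 4 (0xA2): reg=0x34
After byte 5 (0xBC): reg=0xB1
After byte 6 (0xCD): reg=0x73

Answer: 0x73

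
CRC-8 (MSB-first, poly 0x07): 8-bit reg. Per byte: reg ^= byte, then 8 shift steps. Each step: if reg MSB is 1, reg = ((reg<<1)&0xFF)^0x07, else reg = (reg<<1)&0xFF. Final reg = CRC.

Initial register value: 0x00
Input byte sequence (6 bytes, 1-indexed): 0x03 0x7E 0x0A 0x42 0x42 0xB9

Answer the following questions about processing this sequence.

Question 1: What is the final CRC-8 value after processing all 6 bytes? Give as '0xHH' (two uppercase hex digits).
Answer: 0x2C

Derivation:
After byte 1 (0x03): reg=0x09
After byte 2 (0x7E): reg=0x42
After byte 3 (0x0A): reg=0xFF
After byte 4 (0x42): reg=0x3A
After byte 5 (0x42): reg=0x6F
After byte 6 (0xB9): reg=0x2C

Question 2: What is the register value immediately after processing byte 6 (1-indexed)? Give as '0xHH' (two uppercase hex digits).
After byte 1 (0x03): reg=0x09
After byte 2 (0x7E): reg=0x42
After byte 3 (0x0A): reg=0xFF
After byte 4 (0x42): reg=0x3A
After byte 5 (0x42): reg=0x6F
After byte 6 (0xB9): reg=0x2C

Answer: 0x2C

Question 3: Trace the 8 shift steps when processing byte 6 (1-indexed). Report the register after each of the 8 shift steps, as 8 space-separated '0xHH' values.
Answer: 0xAB 0x51 0xA2 0x43 0x86 0x0B 0x16 0x2C

Derivation:
After byte 1 (0x03): reg=0x09
After byte 2 (0x7E): reg=0x42
After byte 3 (0x0A): reg=0xFF
After byte 4 (0x42): reg=0x3A
After byte 5 (0x42): reg=0x6F
Register before byte 6: 0x6F
After XOR with byte 0xB9: 0xD6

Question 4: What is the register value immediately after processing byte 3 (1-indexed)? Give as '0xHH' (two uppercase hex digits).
After byte 1 (0x03): reg=0x09
After byte 2 (0x7E): reg=0x42
After byte 3 (0x0A): reg=0xFF

Answer: 0xFF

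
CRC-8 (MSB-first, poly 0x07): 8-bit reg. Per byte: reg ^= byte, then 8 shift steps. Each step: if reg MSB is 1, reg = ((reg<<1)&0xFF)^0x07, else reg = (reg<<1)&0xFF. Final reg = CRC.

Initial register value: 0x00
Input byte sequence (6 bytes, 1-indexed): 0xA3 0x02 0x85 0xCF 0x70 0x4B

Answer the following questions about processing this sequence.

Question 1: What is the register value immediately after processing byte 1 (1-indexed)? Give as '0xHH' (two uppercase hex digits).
Answer: 0x60

Derivation:
After byte 1 (0xA3): reg=0x60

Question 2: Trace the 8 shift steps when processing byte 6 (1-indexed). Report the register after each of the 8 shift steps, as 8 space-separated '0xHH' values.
After byte 1 (0xA3): reg=0x60
After byte 2 (0x02): reg=0x29
After byte 3 (0x85): reg=0x4D
After byte 4 (0xCF): reg=0x87
After byte 5 (0x70): reg=0xCB
Register before byte 6: 0xCB
After XOR with byte 0x4B: 0x80

Answer: 0x07 0x0E 0x1C 0x38 0x70 0xE0 0xC7 0x89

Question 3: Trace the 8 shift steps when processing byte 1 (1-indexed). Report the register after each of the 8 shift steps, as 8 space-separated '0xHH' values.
Answer: 0x41 0x82 0x03 0x06 0x0C 0x18 0x30 0x60

Derivation:
Register before byte 1: 0x00
After XOR with byte 0xA3: 0xA3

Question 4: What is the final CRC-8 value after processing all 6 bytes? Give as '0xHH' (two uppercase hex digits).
After byte 1 (0xA3): reg=0x60
After byte 2 (0x02): reg=0x29
After byte 3 (0x85): reg=0x4D
After byte 4 (0xCF): reg=0x87
After byte 5 (0x70): reg=0xCB
After byte 6 (0x4B): reg=0x89

Answer: 0x89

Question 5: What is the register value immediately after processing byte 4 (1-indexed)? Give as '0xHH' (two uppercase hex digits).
After byte 1 (0xA3): reg=0x60
After byte 2 (0x02): reg=0x29
After byte 3 (0x85): reg=0x4D
After byte 4 (0xCF): reg=0x87

Answer: 0x87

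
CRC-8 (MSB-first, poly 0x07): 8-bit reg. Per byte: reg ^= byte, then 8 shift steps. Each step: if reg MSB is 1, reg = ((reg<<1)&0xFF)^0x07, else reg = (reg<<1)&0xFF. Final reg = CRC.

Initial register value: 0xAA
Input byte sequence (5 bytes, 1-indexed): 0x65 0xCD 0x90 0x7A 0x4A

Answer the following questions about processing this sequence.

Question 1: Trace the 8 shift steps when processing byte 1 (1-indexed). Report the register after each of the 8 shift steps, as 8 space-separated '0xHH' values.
Answer: 0x99 0x35 0x6A 0xD4 0xAF 0x59 0xB2 0x63

Derivation:
Register before byte 1: 0xAA
After XOR with byte 0x65: 0xCF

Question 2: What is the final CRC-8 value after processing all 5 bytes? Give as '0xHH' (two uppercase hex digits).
Answer: 0x43

Derivation:
After byte 1 (0x65): reg=0x63
After byte 2 (0xCD): reg=0x43
After byte 3 (0x90): reg=0x37
After byte 4 (0x7A): reg=0xE4
After byte 5 (0x4A): reg=0x43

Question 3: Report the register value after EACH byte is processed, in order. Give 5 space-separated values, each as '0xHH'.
0x63 0x43 0x37 0xE4 0x43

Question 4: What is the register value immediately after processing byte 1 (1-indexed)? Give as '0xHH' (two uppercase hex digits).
After byte 1 (0x65): reg=0x63

Answer: 0x63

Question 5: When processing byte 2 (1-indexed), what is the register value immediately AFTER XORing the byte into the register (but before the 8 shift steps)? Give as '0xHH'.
Answer: 0xAE

Derivation:
Register before byte 2: 0x63
Byte 2: 0xCD
0x63 XOR 0xCD = 0xAE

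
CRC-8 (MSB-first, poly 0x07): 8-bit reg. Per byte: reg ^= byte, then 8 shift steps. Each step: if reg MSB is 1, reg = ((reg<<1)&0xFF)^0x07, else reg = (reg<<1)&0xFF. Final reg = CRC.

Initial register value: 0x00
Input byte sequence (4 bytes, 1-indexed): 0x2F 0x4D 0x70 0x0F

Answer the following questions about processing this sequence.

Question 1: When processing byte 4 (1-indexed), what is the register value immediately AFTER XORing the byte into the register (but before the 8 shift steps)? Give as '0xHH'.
Answer: 0xEE

Derivation:
Register before byte 4: 0xE1
Byte 4: 0x0F
0xE1 XOR 0x0F = 0xEE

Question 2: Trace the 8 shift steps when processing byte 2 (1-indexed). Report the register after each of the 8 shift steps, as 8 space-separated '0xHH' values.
Answer: 0x07 0x0E 0x1C 0x38 0x70 0xE0 0xC7 0x89

Derivation:
After byte 1 (0x2F): reg=0xCD
Register before byte 2: 0xCD
After XOR with byte 0x4D: 0x80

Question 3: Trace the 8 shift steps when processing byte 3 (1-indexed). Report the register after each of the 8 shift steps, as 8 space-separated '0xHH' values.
After byte 1 (0x2F): reg=0xCD
After byte 2 (0x4D): reg=0x89
Register before byte 3: 0x89
After XOR with byte 0x70: 0xF9

Answer: 0xF5 0xED 0xDD 0xBD 0x7D 0xFA 0xF3 0xE1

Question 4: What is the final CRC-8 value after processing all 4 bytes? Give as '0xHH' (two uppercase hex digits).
Answer: 0x84

Derivation:
After byte 1 (0x2F): reg=0xCD
After byte 2 (0x4D): reg=0x89
After byte 3 (0x70): reg=0xE1
After byte 4 (0x0F): reg=0x84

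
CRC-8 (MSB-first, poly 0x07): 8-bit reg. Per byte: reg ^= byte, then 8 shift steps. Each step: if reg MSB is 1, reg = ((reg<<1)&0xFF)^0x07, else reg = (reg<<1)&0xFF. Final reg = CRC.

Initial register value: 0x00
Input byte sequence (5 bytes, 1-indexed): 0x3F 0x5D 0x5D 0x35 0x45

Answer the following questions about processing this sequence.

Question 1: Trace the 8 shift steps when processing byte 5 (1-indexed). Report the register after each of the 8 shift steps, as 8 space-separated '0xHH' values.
After byte 1 (0x3F): reg=0xBD
After byte 2 (0x5D): reg=0xAE
After byte 3 (0x5D): reg=0xD7
After byte 4 (0x35): reg=0xA0
Register before byte 5: 0xA0
After XOR with byte 0x45: 0xE5

Answer: 0xCD 0x9D 0x3D 0x7A 0xF4 0xEF 0xD9 0xB5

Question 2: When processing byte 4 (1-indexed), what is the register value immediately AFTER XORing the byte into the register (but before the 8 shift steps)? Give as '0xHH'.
Answer: 0xE2

Derivation:
Register before byte 4: 0xD7
Byte 4: 0x35
0xD7 XOR 0x35 = 0xE2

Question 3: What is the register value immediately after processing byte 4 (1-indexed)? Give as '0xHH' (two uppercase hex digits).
After byte 1 (0x3F): reg=0xBD
After byte 2 (0x5D): reg=0xAE
After byte 3 (0x5D): reg=0xD7
After byte 4 (0x35): reg=0xA0

Answer: 0xA0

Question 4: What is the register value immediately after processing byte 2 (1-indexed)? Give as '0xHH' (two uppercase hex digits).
Answer: 0xAE

Derivation:
After byte 1 (0x3F): reg=0xBD
After byte 2 (0x5D): reg=0xAE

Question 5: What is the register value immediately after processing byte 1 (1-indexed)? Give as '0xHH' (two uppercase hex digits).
After byte 1 (0x3F): reg=0xBD

Answer: 0xBD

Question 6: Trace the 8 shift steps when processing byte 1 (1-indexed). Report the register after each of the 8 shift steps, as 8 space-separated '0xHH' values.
Answer: 0x7E 0xFC 0xFF 0xF9 0xF5 0xED 0xDD 0xBD

Derivation:
Register before byte 1: 0x00
After XOR with byte 0x3F: 0x3F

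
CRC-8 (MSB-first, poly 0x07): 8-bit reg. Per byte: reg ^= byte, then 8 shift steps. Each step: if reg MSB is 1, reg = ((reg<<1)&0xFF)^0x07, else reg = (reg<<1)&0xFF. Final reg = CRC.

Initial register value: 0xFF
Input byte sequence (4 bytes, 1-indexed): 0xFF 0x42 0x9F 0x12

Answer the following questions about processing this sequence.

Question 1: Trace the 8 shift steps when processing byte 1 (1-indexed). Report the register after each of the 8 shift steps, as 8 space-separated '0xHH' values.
Register before byte 1: 0xFF
After XOR with byte 0xFF: 0x00

Answer: 0x00 0x00 0x00 0x00 0x00 0x00 0x00 0x00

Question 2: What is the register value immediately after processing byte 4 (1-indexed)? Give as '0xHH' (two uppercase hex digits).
Answer: 0x0C

Derivation:
After byte 1 (0xFF): reg=0x00
After byte 2 (0x42): reg=0xC9
After byte 3 (0x9F): reg=0xA5
After byte 4 (0x12): reg=0x0C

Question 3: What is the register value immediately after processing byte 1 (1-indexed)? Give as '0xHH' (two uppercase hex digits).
After byte 1 (0xFF): reg=0x00

Answer: 0x00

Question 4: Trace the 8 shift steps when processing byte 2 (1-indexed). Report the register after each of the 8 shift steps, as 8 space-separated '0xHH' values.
After byte 1 (0xFF): reg=0x00
Register before byte 2: 0x00
After XOR with byte 0x42: 0x42

Answer: 0x84 0x0F 0x1E 0x3C 0x78 0xF0 0xE7 0xC9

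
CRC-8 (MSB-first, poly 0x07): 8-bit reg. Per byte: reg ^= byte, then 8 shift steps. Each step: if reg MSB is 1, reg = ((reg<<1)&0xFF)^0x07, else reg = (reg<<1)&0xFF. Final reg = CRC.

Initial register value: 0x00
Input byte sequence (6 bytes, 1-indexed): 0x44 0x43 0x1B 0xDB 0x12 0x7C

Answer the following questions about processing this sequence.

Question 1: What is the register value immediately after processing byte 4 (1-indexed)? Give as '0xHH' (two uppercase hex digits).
Answer: 0x37

Derivation:
After byte 1 (0x44): reg=0xDB
After byte 2 (0x43): reg=0xC1
After byte 3 (0x1B): reg=0x08
After byte 4 (0xDB): reg=0x37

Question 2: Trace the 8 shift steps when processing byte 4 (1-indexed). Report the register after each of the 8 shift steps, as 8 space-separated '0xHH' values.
Answer: 0xA1 0x45 0x8A 0x13 0x26 0x4C 0x98 0x37

Derivation:
After byte 1 (0x44): reg=0xDB
After byte 2 (0x43): reg=0xC1
After byte 3 (0x1B): reg=0x08
Register before byte 4: 0x08
After XOR with byte 0xDB: 0xD3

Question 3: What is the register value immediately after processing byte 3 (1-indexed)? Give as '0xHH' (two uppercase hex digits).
After byte 1 (0x44): reg=0xDB
After byte 2 (0x43): reg=0xC1
After byte 3 (0x1B): reg=0x08

Answer: 0x08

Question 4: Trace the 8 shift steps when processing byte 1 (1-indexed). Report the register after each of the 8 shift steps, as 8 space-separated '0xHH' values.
Register before byte 1: 0x00
After XOR with byte 0x44: 0x44

Answer: 0x88 0x17 0x2E 0x5C 0xB8 0x77 0xEE 0xDB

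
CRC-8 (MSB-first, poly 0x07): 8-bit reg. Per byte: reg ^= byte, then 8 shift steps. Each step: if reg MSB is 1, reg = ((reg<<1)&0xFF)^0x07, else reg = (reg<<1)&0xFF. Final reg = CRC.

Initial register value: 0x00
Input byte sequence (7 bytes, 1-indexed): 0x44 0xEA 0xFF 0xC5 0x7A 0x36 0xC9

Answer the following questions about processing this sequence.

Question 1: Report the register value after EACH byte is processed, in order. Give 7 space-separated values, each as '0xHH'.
0xDB 0x97 0x1F 0x08 0x59 0x0A 0x47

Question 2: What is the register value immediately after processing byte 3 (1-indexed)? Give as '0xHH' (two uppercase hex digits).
After byte 1 (0x44): reg=0xDB
After byte 2 (0xEA): reg=0x97
After byte 3 (0xFF): reg=0x1F

Answer: 0x1F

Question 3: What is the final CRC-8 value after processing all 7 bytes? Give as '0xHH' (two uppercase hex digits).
Answer: 0x47

Derivation:
After byte 1 (0x44): reg=0xDB
After byte 2 (0xEA): reg=0x97
After byte 3 (0xFF): reg=0x1F
After byte 4 (0xC5): reg=0x08
After byte 5 (0x7A): reg=0x59
After byte 6 (0x36): reg=0x0A
After byte 7 (0xC9): reg=0x47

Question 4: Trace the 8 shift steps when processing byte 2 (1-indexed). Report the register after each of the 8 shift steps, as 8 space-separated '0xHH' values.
After byte 1 (0x44): reg=0xDB
Register before byte 2: 0xDB
After XOR with byte 0xEA: 0x31

Answer: 0x62 0xC4 0x8F 0x19 0x32 0x64 0xC8 0x97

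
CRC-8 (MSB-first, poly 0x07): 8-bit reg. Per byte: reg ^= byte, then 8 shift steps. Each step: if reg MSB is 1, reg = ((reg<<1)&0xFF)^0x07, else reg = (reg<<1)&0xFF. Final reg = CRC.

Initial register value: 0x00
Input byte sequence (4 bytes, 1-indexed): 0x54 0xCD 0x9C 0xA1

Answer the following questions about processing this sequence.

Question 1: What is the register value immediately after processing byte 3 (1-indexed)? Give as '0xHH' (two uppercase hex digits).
Answer: 0x56

Derivation:
After byte 1 (0x54): reg=0xAB
After byte 2 (0xCD): reg=0x35
After byte 3 (0x9C): reg=0x56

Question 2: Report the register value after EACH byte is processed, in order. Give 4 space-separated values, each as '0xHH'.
0xAB 0x35 0x56 0xCB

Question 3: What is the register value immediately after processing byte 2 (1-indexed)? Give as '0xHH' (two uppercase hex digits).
Answer: 0x35

Derivation:
After byte 1 (0x54): reg=0xAB
After byte 2 (0xCD): reg=0x35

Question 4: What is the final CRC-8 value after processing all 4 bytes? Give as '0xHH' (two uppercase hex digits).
After byte 1 (0x54): reg=0xAB
After byte 2 (0xCD): reg=0x35
After byte 3 (0x9C): reg=0x56
After byte 4 (0xA1): reg=0xCB

Answer: 0xCB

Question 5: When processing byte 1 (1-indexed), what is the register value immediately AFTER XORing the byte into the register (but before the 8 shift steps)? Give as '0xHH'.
Register before byte 1: 0x00
Byte 1: 0x54
0x00 XOR 0x54 = 0x54

Answer: 0x54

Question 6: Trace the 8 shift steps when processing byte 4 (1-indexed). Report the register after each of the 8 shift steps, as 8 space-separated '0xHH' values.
After byte 1 (0x54): reg=0xAB
After byte 2 (0xCD): reg=0x35
After byte 3 (0x9C): reg=0x56
Register before byte 4: 0x56
After XOR with byte 0xA1: 0xF7

Answer: 0xE9 0xD5 0xAD 0x5D 0xBA 0x73 0xE6 0xCB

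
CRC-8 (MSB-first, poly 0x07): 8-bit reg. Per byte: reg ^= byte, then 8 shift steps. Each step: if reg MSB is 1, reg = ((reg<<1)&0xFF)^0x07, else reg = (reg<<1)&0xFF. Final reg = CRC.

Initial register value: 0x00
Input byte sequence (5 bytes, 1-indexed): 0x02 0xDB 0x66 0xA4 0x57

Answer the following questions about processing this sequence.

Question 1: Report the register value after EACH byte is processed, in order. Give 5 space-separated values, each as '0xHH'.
0x0E 0x25 0xCE 0x11 0xD5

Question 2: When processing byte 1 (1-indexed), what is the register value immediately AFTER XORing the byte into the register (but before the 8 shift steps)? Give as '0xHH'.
Answer: 0x02

Derivation:
Register before byte 1: 0x00
Byte 1: 0x02
0x00 XOR 0x02 = 0x02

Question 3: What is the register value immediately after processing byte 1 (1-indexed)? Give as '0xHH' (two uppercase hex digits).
After byte 1 (0x02): reg=0x0E

Answer: 0x0E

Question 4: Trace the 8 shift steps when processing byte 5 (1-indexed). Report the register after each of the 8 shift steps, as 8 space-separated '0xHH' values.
Answer: 0x8C 0x1F 0x3E 0x7C 0xF8 0xF7 0xE9 0xD5

Derivation:
After byte 1 (0x02): reg=0x0E
After byte 2 (0xDB): reg=0x25
After byte 3 (0x66): reg=0xCE
After byte 4 (0xA4): reg=0x11
Register before byte 5: 0x11
After XOR with byte 0x57: 0x46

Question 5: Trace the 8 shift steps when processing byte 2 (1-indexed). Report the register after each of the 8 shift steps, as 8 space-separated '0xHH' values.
Answer: 0xAD 0x5D 0xBA 0x73 0xE6 0xCB 0x91 0x25

Derivation:
After byte 1 (0x02): reg=0x0E
Register before byte 2: 0x0E
After XOR with byte 0xDB: 0xD5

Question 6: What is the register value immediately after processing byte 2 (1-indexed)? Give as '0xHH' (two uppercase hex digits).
After byte 1 (0x02): reg=0x0E
After byte 2 (0xDB): reg=0x25

Answer: 0x25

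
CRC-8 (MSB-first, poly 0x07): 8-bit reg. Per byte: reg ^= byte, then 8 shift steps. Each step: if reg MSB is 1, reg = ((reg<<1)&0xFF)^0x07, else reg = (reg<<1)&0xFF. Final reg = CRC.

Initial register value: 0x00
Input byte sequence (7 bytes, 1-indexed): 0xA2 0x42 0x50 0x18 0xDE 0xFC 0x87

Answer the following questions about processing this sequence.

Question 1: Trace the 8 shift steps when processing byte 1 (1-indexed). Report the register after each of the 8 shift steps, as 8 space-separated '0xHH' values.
Register before byte 1: 0x00
After XOR with byte 0xA2: 0xA2

Answer: 0x43 0x86 0x0B 0x16 0x2C 0x58 0xB0 0x67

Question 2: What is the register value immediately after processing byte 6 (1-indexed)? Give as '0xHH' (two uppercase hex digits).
After byte 1 (0xA2): reg=0x67
After byte 2 (0x42): reg=0xFB
After byte 3 (0x50): reg=0x58
After byte 4 (0x18): reg=0xC7
After byte 5 (0xDE): reg=0x4F
After byte 6 (0xFC): reg=0x10

Answer: 0x10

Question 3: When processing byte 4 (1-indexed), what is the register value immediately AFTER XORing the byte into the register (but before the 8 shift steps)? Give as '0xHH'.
Register before byte 4: 0x58
Byte 4: 0x18
0x58 XOR 0x18 = 0x40

Answer: 0x40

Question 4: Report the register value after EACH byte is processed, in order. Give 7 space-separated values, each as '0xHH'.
0x67 0xFB 0x58 0xC7 0x4F 0x10 0xEC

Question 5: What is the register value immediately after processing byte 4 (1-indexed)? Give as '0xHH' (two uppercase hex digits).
After byte 1 (0xA2): reg=0x67
After byte 2 (0x42): reg=0xFB
After byte 3 (0x50): reg=0x58
After byte 4 (0x18): reg=0xC7

Answer: 0xC7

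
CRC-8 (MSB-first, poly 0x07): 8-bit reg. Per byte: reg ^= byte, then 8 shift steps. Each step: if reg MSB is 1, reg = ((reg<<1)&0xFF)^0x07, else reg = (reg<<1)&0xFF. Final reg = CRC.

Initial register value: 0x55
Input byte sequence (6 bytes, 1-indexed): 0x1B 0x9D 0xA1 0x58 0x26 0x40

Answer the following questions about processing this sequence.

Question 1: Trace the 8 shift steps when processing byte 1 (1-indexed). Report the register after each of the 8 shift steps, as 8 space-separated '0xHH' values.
Answer: 0x9C 0x3F 0x7E 0xFC 0xFF 0xF9 0xF5 0xED

Derivation:
Register before byte 1: 0x55
After XOR with byte 0x1B: 0x4E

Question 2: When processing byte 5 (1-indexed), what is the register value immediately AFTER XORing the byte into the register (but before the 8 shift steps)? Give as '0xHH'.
Answer: 0xC3

Derivation:
Register before byte 5: 0xE5
Byte 5: 0x26
0xE5 XOR 0x26 = 0xC3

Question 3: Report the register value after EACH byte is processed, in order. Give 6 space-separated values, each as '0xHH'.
0xED 0x57 0xCC 0xE5 0x47 0x15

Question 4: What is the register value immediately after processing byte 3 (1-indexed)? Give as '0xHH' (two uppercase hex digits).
After byte 1 (0x1B): reg=0xED
After byte 2 (0x9D): reg=0x57
After byte 3 (0xA1): reg=0xCC

Answer: 0xCC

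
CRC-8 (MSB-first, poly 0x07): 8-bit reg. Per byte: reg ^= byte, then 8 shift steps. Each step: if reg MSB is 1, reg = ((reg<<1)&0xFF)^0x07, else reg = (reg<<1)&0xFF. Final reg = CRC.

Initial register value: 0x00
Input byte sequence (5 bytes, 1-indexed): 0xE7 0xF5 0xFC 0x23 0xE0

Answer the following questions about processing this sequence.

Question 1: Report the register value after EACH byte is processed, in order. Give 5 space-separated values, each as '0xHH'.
0xBB 0xED 0x77 0xAB 0xF6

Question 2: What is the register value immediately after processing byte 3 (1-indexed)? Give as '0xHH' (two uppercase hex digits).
Answer: 0x77

Derivation:
After byte 1 (0xE7): reg=0xBB
After byte 2 (0xF5): reg=0xED
After byte 3 (0xFC): reg=0x77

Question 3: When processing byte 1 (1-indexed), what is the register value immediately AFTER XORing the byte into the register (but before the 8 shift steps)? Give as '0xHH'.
Register before byte 1: 0x00
Byte 1: 0xE7
0x00 XOR 0xE7 = 0xE7

Answer: 0xE7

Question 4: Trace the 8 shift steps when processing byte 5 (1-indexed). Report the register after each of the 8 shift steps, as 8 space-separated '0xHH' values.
After byte 1 (0xE7): reg=0xBB
After byte 2 (0xF5): reg=0xED
After byte 3 (0xFC): reg=0x77
After byte 4 (0x23): reg=0xAB
Register before byte 5: 0xAB
After XOR with byte 0xE0: 0x4B

Answer: 0x96 0x2B 0x56 0xAC 0x5F 0xBE 0x7B 0xF6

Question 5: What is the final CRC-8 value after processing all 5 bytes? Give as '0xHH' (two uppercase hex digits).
Answer: 0xF6

Derivation:
After byte 1 (0xE7): reg=0xBB
After byte 2 (0xF5): reg=0xED
After byte 3 (0xFC): reg=0x77
After byte 4 (0x23): reg=0xAB
After byte 5 (0xE0): reg=0xF6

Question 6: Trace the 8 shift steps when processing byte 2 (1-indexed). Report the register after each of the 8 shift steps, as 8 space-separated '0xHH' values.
Answer: 0x9C 0x3F 0x7E 0xFC 0xFF 0xF9 0xF5 0xED

Derivation:
After byte 1 (0xE7): reg=0xBB
Register before byte 2: 0xBB
After XOR with byte 0xF5: 0x4E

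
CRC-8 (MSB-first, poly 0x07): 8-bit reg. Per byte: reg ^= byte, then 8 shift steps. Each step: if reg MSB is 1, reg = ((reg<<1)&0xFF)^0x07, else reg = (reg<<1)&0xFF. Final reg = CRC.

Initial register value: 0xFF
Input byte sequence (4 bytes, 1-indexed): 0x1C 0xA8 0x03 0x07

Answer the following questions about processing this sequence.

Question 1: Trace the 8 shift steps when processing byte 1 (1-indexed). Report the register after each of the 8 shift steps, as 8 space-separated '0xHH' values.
Answer: 0xC1 0x85 0x0D 0x1A 0x34 0x68 0xD0 0xA7

Derivation:
Register before byte 1: 0xFF
After XOR with byte 0x1C: 0xE3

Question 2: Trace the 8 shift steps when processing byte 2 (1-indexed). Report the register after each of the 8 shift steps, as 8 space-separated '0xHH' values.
Answer: 0x1E 0x3C 0x78 0xF0 0xE7 0xC9 0x95 0x2D

Derivation:
After byte 1 (0x1C): reg=0xA7
Register before byte 2: 0xA7
After XOR with byte 0xA8: 0x0F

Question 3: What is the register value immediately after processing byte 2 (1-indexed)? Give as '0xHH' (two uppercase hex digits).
Answer: 0x2D

Derivation:
After byte 1 (0x1C): reg=0xA7
After byte 2 (0xA8): reg=0x2D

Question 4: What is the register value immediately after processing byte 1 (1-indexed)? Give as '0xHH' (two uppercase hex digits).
Answer: 0xA7

Derivation:
After byte 1 (0x1C): reg=0xA7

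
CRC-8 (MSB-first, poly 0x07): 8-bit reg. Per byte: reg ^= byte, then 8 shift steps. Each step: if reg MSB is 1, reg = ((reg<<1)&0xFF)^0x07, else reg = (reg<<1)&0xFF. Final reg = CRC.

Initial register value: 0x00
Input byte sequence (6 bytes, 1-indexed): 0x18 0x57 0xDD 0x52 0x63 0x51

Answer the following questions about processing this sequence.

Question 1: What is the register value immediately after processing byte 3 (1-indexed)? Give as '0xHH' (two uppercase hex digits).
Answer: 0x89

Derivation:
After byte 1 (0x18): reg=0x48
After byte 2 (0x57): reg=0x5D
After byte 3 (0xDD): reg=0x89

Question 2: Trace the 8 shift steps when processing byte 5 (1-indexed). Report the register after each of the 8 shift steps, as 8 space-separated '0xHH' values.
Answer: 0xD8 0xB7 0x69 0xD2 0xA3 0x41 0x82 0x03

Derivation:
After byte 1 (0x18): reg=0x48
After byte 2 (0x57): reg=0x5D
After byte 3 (0xDD): reg=0x89
After byte 4 (0x52): reg=0x0F
Register before byte 5: 0x0F
After XOR with byte 0x63: 0x6C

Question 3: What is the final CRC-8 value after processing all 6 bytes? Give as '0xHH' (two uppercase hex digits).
Answer: 0xB9

Derivation:
After byte 1 (0x18): reg=0x48
After byte 2 (0x57): reg=0x5D
After byte 3 (0xDD): reg=0x89
After byte 4 (0x52): reg=0x0F
After byte 5 (0x63): reg=0x03
After byte 6 (0x51): reg=0xB9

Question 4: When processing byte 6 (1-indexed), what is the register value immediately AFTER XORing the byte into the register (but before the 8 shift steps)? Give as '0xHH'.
Register before byte 6: 0x03
Byte 6: 0x51
0x03 XOR 0x51 = 0x52

Answer: 0x52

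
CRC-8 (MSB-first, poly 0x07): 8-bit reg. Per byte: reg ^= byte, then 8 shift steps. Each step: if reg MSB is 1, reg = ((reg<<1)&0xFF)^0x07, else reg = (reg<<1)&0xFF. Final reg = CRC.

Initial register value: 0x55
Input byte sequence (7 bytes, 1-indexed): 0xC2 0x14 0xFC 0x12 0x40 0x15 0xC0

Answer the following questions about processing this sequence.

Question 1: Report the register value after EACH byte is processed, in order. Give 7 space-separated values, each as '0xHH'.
0xEC 0xE6 0x46 0xAB 0x9F 0xBF 0x7A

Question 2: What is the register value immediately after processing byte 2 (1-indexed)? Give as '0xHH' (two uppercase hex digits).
Answer: 0xE6

Derivation:
After byte 1 (0xC2): reg=0xEC
After byte 2 (0x14): reg=0xE6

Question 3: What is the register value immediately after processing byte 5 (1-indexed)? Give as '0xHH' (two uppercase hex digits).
Answer: 0x9F

Derivation:
After byte 1 (0xC2): reg=0xEC
After byte 2 (0x14): reg=0xE6
After byte 3 (0xFC): reg=0x46
After byte 4 (0x12): reg=0xAB
After byte 5 (0x40): reg=0x9F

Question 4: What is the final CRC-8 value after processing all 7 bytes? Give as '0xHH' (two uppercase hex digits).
Answer: 0x7A

Derivation:
After byte 1 (0xC2): reg=0xEC
After byte 2 (0x14): reg=0xE6
After byte 3 (0xFC): reg=0x46
After byte 4 (0x12): reg=0xAB
After byte 5 (0x40): reg=0x9F
After byte 6 (0x15): reg=0xBF
After byte 7 (0xC0): reg=0x7A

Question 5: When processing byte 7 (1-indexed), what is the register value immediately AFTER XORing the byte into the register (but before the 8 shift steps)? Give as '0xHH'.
Register before byte 7: 0xBF
Byte 7: 0xC0
0xBF XOR 0xC0 = 0x7F

Answer: 0x7F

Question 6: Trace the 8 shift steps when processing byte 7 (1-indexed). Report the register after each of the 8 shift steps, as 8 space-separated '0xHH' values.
After byte 1 (0xC2): reg=0xEC
After byte 2 (0x14): reg=0xE6
After byte 3 (0xFC): reg=0x46
After byte 4 (0x12): reg=0xAB
After byte 5 (0x40): reg=0x9F
After byte 6 (0x15): reg=0xBF
Register before byte 7: 0xBF
After XOR with byte 0xC0: 0x7F

Answer: 0xFE 0xFB 0xF1 0xE5 0xCD 0x9D 0x3D 0x7A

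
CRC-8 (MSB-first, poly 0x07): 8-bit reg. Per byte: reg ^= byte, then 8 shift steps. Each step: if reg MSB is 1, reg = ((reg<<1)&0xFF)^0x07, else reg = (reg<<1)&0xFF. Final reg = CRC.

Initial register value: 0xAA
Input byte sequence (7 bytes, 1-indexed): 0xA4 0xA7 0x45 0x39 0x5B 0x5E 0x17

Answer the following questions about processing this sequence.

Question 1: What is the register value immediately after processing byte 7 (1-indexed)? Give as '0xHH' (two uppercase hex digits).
Answer: 0x73

Derivation:
After byte 1 (0xA4): reg=0x2A
After byte 2 (0xA7): reg=0xAA
After byte 3 (0x45): reg=0x83
After byte 4 (0x39): reg=0x2F
After byte 5 (0x5B): reg=0x4B
After byte 6 (0x5E): reg=0x6B
After byte 7 (0x17): reg=0x73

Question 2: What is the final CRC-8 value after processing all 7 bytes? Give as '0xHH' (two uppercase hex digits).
After byte 1 (0xA4): reg=0x2A
After byte 2 (0xA7): reg=0xAA
After byte 3 (0x45): reg=0x83
After byte 4 (0x39): reg=0x2F
After byte 5 (0x5B): reg=0x4B
After byte 6 (0x5E): reg=0x6B
After byte 7 (0x17): reg=0x73

Answer: 0x73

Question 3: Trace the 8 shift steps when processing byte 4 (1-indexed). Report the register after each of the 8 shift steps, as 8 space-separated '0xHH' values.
After byte 1 (0xA4): reg=0x2A
After byte 2 (0xA7): reg=0xAA
After byte 3 (0x45): reg=0x83
Register before byte 4: 0x83
After XOR with byte 0x39: 0xBA

Answer: 0x73 0xE6 0xCB 0x91 0x25 0x4A 0x94 0x2F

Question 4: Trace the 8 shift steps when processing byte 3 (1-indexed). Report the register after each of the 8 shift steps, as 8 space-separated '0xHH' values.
After byte 1 (0xA4): reg=0x2A
After byte 2 (0xA7): reg=0xAA
Register before byte 3: 0xAA
After XOR with byte 0x45: 0xEF

Answer: 0xD9 0xB5 0x6D 0xDA 0xB3 0x61 0xC2 0x83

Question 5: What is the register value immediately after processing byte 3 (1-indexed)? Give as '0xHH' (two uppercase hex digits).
Answer: 0x83

Derivation:
After byte 1 (0xA4): reg=0x2A
After byte 2 (0xA7): reg=0xAA
After byte 3 (0x45): reg=0x83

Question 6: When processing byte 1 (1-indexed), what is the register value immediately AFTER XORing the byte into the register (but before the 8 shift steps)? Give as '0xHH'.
Answer: 0x0E

Derivation:
Register before byte 1: 0xAA
Byte 1: 0xA4
0xAA XOR 0xA4 = 0x0E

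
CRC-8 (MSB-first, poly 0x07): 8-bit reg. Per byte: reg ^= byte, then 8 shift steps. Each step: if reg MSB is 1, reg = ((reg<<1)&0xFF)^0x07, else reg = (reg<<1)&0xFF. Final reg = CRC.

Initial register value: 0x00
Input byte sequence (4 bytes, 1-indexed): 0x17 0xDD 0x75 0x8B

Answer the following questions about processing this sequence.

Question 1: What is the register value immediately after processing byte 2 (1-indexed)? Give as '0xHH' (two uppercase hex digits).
After byte 1 (0x17): reg=0x65
After byte 2 (0xDD): reg=0x21

Answer: 0x21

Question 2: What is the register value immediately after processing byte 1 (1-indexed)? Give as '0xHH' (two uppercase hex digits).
Answer: 0x65

Derivation:
After byte 1 (0x17): reg=0x65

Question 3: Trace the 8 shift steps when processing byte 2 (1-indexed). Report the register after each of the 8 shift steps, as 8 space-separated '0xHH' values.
Answer: 0x77 0xEE 0xDB 0xB1 0x65 0xCA 0x93 0x21

Derivation:
After byte 1 (0x17): reg=0x65
Register before byte 2: 0x65
After XOR with byte 0xDD: 0xB8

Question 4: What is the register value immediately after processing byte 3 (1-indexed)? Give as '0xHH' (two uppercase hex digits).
Answer: 0xAB

Derivation:
After byte 1 (0x17): reg=0x65
After byte 2 (0xDD): reg=0x21
After byte 3 (0x75): reg=0xAB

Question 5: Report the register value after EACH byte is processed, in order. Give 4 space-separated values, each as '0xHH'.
0x65 0x21 0xAB 0xE0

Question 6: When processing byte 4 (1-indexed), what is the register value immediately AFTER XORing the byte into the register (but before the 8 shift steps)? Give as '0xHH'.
Answer: 0x20

Derivation:
Register before byte 4: 0xAB
Byte 4: 0x8B
0xAB XOR 0x8B = 0x20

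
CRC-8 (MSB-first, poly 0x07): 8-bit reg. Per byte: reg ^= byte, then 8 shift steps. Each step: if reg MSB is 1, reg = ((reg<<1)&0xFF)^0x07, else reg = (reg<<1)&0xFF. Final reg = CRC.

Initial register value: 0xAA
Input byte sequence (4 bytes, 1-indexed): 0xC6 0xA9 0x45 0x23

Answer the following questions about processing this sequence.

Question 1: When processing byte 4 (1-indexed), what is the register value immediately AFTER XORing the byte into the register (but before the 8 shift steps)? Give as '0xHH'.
Answer: 0x65

Derivation:
Register before byte 4: 0x46
Byte 4: 0x23
0x46 XOR 0x23 = 0x65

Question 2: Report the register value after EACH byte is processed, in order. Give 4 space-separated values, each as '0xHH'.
0x03 0x5F 0x46 0x3C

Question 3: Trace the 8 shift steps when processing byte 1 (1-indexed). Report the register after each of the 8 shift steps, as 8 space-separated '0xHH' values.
Register before byte 1: 0xAA
After XOR with byte 0xC6: 0x6C

Answer: 0xD8 0xB7 0x69 0xD2 0xA3 0x41 0x82 0x03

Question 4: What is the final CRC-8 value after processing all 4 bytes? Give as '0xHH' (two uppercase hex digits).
After byte 1 (0xC6): reg=0x03
After byte 2 (0xA9): reg=0x5F
After byte 3 (0x45): reg=0x46
After byte 4 (0x23): reg=0x3C

Answer: 0x3C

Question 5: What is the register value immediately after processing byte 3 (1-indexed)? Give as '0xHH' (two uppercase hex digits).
After byte 1 (0xC6): reg=0x03
After byte 2 (0xA9): reg=0x5F
After byte 3 (0x45): reg=0x46

Answer: 0x46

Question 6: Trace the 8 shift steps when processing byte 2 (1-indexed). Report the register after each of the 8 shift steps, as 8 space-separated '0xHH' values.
After byte 1 (0xC6): reg=0x03
Register before byte 2: 0x03
After XOR with byte 0xA9: 0xAA

Answer: 0x53 0xA6 0x4B 0x96 0x2B 0x56 0xAC 0x5F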